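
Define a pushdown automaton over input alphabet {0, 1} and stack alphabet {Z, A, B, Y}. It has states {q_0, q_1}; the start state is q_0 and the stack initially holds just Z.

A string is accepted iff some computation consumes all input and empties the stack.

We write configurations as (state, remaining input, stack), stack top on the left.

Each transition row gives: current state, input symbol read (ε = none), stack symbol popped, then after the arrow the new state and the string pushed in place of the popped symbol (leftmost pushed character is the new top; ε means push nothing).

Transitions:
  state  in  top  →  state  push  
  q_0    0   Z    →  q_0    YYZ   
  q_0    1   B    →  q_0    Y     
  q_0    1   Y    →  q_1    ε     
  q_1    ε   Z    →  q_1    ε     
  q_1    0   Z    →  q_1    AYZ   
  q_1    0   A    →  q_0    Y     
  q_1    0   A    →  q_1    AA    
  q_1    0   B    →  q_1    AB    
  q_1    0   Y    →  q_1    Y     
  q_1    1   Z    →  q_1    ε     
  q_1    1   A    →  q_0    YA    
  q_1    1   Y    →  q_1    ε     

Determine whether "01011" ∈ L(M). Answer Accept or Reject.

Accept

One accepting computation: (q_0, 01011, Z) ⊢ (q_0, 1011, YYZ) ⊢ (q_1, 011, YZ) ⊢ (q_1, 11, YZ) ⊢ (q_1, 1, Z) ⊢ (q_1, ε, ε)
All input consumed and the stack is empty.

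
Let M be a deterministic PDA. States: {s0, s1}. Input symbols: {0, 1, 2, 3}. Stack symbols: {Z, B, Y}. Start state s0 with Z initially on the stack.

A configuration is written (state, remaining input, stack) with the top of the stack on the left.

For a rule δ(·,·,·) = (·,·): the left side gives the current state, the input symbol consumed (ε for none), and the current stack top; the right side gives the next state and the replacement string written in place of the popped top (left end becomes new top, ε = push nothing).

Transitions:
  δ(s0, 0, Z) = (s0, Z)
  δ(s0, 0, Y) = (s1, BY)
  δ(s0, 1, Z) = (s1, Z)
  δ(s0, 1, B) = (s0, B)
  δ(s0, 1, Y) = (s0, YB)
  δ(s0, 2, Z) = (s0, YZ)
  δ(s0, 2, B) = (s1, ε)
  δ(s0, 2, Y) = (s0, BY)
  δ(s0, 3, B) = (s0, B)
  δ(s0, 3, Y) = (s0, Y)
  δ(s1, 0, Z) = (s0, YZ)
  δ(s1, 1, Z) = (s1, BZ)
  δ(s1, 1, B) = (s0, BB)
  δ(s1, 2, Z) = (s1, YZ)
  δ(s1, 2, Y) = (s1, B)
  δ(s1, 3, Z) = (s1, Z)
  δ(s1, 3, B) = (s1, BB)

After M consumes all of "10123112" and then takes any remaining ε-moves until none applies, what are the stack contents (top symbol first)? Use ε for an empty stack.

YBZ

(s0, 10123112, Z)
  read 1, top Z: go to s1, push Z → (s1, 0123112, Z)
  read 0, top Z: go to s0, push YZ → (s0, 123112, YZ)
  read 1, top Y: go to s0, push YB → (s0, 23112, YBZ)
  read 2, top Y: go to s0, push BY → (s0, 3112, BYBZ)
  read 3, top B: go to s0, push B → (s0, 112, BYBZ)
  read 1, top B: go to s0, push B → (s0, 12, BYBZ)
  read 1, top B: go to s0, push B → (s0, 2, BYBZ)
  read 2, top B: go to s1, push ε → (s1, ε, YBZ)
All input consumed in state s1 with stack YBZ.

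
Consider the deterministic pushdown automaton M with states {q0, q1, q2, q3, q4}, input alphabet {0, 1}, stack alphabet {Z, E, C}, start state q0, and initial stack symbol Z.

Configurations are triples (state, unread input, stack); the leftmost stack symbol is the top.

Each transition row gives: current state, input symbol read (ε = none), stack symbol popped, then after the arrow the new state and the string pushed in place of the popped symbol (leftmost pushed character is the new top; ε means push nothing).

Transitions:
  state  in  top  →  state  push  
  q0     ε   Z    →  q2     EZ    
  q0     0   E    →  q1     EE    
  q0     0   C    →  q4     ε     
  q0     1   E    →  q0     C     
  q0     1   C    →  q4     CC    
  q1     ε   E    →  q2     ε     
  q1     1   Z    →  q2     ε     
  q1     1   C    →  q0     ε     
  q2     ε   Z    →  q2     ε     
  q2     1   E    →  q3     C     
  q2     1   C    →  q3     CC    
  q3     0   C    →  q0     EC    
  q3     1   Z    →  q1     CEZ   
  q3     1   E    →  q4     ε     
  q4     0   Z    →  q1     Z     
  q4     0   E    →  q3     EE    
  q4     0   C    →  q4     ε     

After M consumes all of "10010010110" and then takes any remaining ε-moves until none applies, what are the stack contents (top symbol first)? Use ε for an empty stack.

(q0, 10010010110, Z)
  ε-move, top Z: go to q2, push EZ → (q2, 10010010110, EZ)
  read 1, top E: go to q3, push C → (q3, 0010010110, CZ)
  read 0, top C: go to q0, push EC → (q0, 010010110, ECZ)
  read 0, top E: go to q1, push EE → (q1, 10010110, EECZ)
  ε-move, top E: go to q2, push ε → (q2, 10010110, ECZ)
  read 1, top E: go to q3, push C → (q3, 0010110, CCZ)
  read 0, top C: go to q0, push EC → (q0, 010110, ECCZ)
  read 0, top E: go to q1, push EE → (q1, 10110, EECCZ)
  ε-move, top E: go to q2, push ε → (q2, 10110, ECCZ)
  read 1, top E: go to q3, push C → (q3, 0110, CCCZ)
  read 0, top C: go to q0, push EC → (q0, 110, ECCCZ)
  read 1, top E: go to q0, push C → (q0, 10, CCCCZ)
  read 1, top C: go to q4, push CC → (q4, 0, CCCCCZ)
  read 0, top C: go to q4, push ε → (q4, ε, CCCCZ)
All input consumed in state q4 with stack CCCCZ.

CCCCZ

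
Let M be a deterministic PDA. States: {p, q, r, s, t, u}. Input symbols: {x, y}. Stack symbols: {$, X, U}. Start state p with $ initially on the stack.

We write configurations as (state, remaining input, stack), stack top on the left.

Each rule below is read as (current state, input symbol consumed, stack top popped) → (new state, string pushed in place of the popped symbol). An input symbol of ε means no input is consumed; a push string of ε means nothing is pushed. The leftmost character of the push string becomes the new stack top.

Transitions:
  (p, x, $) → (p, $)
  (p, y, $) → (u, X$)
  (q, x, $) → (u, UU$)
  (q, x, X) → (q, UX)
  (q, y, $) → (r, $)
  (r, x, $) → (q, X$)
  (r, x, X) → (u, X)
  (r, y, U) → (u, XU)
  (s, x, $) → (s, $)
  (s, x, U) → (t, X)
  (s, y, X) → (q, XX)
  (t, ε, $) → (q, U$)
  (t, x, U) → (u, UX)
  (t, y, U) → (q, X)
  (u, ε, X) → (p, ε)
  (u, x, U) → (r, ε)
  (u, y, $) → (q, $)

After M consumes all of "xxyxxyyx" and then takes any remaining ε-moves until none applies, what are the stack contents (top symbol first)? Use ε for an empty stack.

$

(p, xxyxxyyx, $)
  read x, top $: go to p, push $ → (p, xyxxyyx, $)
  read x, top $: go to p, push $ → (p, yxxyyx, $)
  read y, top $: go to u, push X$ → (u, xxyyx, X$)
  ε-move, top X: go to p, push ε → (p, xxyyx, $)
  read x, top $: go to p, push $ → (p, xyyx, $)
  read x, top $: go to p, push $ → (p, yyx, $)
  read y, top $: go to u, push X$ → (u, yx, X$)
  ε-move, top X: go to p, push ε → (p, yx, $)
  read y, top $: go to u, push X$ → (u, x, X$)
  ε-move, top X: go to p, push ε → (p, x, $)
  read x, top $: go to p, push $ → (p, ε, $)
All input consumed in state p with stack $.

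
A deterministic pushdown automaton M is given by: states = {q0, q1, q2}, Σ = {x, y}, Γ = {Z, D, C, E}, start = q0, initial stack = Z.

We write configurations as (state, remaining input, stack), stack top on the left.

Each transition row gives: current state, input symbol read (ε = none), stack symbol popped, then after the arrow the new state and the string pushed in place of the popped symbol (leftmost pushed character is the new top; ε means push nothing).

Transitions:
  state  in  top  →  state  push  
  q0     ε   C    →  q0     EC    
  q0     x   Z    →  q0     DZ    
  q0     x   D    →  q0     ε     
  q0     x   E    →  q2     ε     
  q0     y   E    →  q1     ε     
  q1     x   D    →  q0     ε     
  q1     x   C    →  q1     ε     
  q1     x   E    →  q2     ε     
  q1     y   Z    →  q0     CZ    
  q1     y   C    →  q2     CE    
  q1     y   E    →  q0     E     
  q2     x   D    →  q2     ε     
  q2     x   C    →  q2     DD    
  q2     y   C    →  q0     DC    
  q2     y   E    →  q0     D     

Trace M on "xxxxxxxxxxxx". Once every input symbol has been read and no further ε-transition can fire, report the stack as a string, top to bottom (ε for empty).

(q0, xxxxxxxxxxxx, Z)
  read x, top Z: go to q0, push DZ → (q0, xxxxxxxxxxx, DZ)
  read x, top D: go to q0, push ε → (q0, xxxxxxxxxx, Z)
  read x, top Z: go to q0, push DZ → (q0, xxxxxxxxx, DZ)
  read x, top D: go to q0, push ε → (q0, xxxxxxxx, Z)
  read x, top Z: go to q0, push DZ → (q0, xxxxxxx, DZ)
  read x, top D: go to q0, push ε → (q0, xxxxxx, Z)
  read x, top Z: go to q0, push DZ → (q0, xxxxx, DZ)
  read x, top D: go to q0, push ε → (q0, xxxx, Z)
  read x, top Z: go to q0, push DZ → (q0, xxx, DZ)
  read x, top D: go to q0, push ε → (q0, xx, Z)
  read x, top Z: go to q0, push DZ → (q0, x, DZ)
  read x, top D: go to q0, push ε → (q0, ε, Z)
All input consumed in state q0 with stack Z.

Z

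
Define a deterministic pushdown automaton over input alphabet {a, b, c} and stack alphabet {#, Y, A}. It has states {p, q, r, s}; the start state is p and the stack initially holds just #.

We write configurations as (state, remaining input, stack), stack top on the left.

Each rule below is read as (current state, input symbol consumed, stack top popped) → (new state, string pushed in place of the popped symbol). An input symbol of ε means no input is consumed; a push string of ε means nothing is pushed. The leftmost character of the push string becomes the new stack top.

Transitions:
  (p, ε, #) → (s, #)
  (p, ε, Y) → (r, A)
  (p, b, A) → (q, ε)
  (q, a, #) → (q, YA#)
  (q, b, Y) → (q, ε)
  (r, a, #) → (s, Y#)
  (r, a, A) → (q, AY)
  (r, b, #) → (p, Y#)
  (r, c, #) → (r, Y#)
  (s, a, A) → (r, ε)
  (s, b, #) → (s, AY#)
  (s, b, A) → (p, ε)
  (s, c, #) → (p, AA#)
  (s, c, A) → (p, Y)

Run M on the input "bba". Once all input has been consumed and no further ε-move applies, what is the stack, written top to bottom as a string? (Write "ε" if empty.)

(p, bba, #)
  ε-move, top #: go to s, push # → (s, bba, #)
  read b, top #: go to s, push AY# → (s, ba, AY#)
  read b, top A: go to p, push ε → (p, a, Y#)
  ε-move, top Y: go to r, push A → (r, a, A#)
  read a, top A: go to q, push AY → (q, ε, AY#)
All input consumed in state q with stack AY#.

AY#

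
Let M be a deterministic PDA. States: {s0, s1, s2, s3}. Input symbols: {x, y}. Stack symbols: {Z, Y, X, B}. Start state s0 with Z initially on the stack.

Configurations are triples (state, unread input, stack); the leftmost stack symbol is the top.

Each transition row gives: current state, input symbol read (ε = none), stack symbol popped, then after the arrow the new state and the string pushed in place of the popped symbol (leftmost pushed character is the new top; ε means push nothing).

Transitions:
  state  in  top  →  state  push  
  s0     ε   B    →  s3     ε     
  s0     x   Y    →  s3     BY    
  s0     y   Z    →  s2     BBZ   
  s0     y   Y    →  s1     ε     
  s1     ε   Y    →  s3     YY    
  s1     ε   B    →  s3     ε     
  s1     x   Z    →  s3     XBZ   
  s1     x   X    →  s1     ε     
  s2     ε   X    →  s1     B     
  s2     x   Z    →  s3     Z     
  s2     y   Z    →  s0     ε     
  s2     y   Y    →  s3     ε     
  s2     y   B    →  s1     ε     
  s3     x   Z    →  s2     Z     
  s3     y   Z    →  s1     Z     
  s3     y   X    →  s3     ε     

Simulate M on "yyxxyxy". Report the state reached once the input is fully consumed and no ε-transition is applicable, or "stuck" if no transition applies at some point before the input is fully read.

s3

(s0, yyxxyxy, Z) ⊢ (s2, yxxyxy, BBZ) ⊢ (s1, xxyxy, BZ) ⊢ (s3, xxyxy, Z) ⊢ (s2, xyxy, Z) ⊢ (s3, yxy, Z) ⊢ (s1, xy, Z) ⊢ (s3, y, XBZ) ⊢ (s3, ε, BZ)
All input consumed; M is in state s3.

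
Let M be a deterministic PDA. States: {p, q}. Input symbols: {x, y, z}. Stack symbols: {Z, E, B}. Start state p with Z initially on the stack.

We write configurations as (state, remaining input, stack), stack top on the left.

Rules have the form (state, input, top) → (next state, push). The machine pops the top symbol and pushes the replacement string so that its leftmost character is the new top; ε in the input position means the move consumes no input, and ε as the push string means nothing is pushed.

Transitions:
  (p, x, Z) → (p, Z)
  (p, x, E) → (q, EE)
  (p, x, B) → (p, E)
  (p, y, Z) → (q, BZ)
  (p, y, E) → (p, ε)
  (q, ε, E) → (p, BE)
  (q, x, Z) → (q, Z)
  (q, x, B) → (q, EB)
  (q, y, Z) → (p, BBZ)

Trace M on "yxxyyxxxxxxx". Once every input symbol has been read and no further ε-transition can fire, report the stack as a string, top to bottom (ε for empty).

(p, yxxyyxxxxxxx, Z)
  read y, top Z: go to q, push BZ → (q, xxyyxxxxxxx, BZ)
  read x, top B: go to q, push EB → (q, xyyxxxxxxx, EBZ)
  ε-move, top E: go to p, push BE → (p, xyyxxxxxxx, BEBZ)
  read x, top B: go to p, push E → (p, yyxxxxxxx, EEBZ)
  read y, top E: go to p, push ε → (p, yxxxxxxx, EBZ)
  read y, top E: go to p, push ε → (p, xxxxxxx, BZ)
  read x, top B: go to p, push E → (p, xxxxxx, EZ)
  read x, top E: go to q, push EE → (q, xxxxx, EEZ)
  ε-move, top E: go to p, push BE → (p, xxxxx, BEEZ)
  read x, top B: go to p, push E → (p, xxxx, EEEZ)
  read x, top E: go to q, push EE → (q, xxx, EEEEZ)
  ε-move, top E: go to p, push BE → (p, xxx, BEEEEZ)
  read x, top B: go to p, push E → (p, xx, EEEEEZ)
  read x, top E: go to q, push EE → (q, x, EEEEEEZ)
  ε-move, top E: go to p, push BE → (p, x, BEEEEEEZ)
  read x, top B: go to p, push E → (p, ε, EEEEEEEZ)
All input consumed in state p with stack EEEEEEEZ.

EEEEEEEZ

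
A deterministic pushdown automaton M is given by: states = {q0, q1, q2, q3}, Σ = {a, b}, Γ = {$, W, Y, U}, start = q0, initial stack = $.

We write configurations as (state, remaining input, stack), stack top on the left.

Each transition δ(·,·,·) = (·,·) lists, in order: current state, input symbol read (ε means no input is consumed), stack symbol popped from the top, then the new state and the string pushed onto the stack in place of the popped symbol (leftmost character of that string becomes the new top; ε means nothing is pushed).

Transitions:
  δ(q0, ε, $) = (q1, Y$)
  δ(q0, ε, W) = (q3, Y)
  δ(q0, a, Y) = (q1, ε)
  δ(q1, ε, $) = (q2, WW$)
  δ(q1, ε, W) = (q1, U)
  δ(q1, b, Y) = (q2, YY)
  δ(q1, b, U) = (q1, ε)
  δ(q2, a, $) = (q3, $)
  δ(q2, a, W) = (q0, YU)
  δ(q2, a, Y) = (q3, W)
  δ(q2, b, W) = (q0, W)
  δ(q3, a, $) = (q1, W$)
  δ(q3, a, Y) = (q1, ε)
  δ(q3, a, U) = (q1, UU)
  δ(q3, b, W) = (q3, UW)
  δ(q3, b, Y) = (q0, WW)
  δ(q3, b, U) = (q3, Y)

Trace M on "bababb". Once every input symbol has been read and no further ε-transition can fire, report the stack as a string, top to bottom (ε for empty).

UY$

(q0, bababb, $)
  ε-move, top $: go to q1, push Y$ → (q1, bababb, Y$)
  read b, top Y: go to q2, push YY → (q2, ababb, YY$)
  read a, top Y: go to q3, push W → (q3, babb, WY$)
  read b, top W: go to q3, push UW → (q3, abb, UWY$)
  read a, top U: go to q1, push UU → (q1, bb, UUWY$)
  read b, top U: go to q1, push ε → (q1, b, UWY$)
  read b, top U: go to q1, push ε → (q1, ε, WY$)
  ε-move, top W: go to q1, push U → (q1, ε, UY$)
All input consumed in state q1 with stack UY$.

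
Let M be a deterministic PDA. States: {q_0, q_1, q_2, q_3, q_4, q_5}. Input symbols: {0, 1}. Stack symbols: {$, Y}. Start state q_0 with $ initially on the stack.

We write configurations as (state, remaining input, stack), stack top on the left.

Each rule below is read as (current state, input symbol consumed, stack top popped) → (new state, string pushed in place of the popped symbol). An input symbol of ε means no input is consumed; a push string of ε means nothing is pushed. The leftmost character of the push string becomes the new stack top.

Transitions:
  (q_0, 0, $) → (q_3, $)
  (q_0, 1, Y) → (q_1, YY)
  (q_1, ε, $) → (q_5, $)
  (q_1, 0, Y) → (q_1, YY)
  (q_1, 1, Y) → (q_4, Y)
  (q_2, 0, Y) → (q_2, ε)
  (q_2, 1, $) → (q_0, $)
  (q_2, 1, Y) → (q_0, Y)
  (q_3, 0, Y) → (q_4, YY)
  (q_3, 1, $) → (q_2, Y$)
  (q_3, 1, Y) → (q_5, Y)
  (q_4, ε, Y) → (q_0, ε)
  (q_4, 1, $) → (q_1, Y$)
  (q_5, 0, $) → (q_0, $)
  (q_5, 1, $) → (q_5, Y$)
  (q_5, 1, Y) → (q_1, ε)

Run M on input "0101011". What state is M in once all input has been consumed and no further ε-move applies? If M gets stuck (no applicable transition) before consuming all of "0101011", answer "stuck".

q_0

(q_0, 0101011, $)
  read 0, top $: go to q_3, push $ → (q_3, 101011, $)
  read 1, top $: go to q_2, push Y$ → (q_2, 01011, Y$)
  read 0, top Y: go to q_2, push ε → (q_2, 1011, $)
  read 1, top $: go to q_0, push $ → (q_0, 011, $)
  read 0, top $: go to q_3, push $ → (q_3, 11, $)
  read 1, top $: go to q_2, push Y$ → (q_2, 1, Y$)
  read 1, top Y: go to q_0, push Y → (q_0, ε, Y$)
All input consumed; M is in state q_0.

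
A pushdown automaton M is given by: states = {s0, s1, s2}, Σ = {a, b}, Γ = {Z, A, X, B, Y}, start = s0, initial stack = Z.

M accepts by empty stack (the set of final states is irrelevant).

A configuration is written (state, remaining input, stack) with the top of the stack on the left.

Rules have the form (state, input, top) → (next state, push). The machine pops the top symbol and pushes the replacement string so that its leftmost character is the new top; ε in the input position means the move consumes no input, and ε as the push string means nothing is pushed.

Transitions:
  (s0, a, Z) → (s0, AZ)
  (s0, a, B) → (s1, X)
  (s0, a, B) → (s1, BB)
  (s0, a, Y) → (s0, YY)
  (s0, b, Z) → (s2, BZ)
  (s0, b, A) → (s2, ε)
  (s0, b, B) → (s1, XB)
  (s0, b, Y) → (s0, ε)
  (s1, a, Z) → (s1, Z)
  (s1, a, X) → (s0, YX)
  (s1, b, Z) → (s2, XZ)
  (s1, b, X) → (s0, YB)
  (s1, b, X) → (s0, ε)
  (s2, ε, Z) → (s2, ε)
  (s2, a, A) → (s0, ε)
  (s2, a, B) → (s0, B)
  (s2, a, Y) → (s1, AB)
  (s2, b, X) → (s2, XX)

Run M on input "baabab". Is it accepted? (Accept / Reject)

Accept

One accepting computation: (s0, baabab, Z) ⊢ (s2, aabab, BZ) ⊢ (s0, abab, BZ) ⊢ (s1, bab, XZ) ⊢ (s0, ab, Z) ⊢ (s0, b, AZ) ⊢ (s2, ε, Z) ⊢ (s2, ε, ε)
All input consumed and the stack is empty.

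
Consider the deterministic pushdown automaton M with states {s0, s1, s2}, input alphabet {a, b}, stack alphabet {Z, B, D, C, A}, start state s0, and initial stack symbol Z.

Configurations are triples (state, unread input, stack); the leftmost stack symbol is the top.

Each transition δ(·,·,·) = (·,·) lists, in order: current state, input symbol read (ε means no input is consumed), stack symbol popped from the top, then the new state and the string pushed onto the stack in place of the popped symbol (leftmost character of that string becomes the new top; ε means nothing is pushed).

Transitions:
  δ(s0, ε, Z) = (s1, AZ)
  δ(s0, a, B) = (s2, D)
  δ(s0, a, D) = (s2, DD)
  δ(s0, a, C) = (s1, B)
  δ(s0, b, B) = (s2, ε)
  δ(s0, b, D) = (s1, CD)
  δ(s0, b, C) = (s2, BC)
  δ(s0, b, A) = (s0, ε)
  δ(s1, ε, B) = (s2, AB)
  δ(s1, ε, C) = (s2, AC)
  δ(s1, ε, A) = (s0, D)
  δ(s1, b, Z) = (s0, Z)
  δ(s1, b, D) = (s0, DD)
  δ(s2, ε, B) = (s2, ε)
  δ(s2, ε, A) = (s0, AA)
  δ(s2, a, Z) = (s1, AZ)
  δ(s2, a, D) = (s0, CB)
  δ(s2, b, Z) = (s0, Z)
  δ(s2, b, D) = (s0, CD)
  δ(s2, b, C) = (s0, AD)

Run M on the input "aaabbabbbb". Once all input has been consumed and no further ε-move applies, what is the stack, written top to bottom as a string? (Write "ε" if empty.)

(s0, aaabbabbbb, Z) ⊢ (s1, aaabbabbbb, AZ) ⊢ (s0, aaabbabbbb, DZ) ⊢ (s2, aabbabbbb, DDZ) ⊢ (s0, abbabbbb, CBDZ) ⊢ (s1, bbabbbb, BBDZ) ⊢ (s2, bbabbbb, ABBDZ) ⊢ (s0, bbabbbb, AABBDZ) ⊢ (s0, babbbb, ABBDZ) ⊢ (s0, abbbb, BBDZ) ⊢ (s2, bbbb, DBDZ) ⊢ (s0, bbb, CDBDZ) ⊢ (s2, bb, BCDBDZ) ⊢ (s2, bb, CDBDZ) ⊢ (s0, b, ADDBDZ) ⊢ (s0, ε, DDBDZ)
All input consumed in state s0 with stack DDBDZ.

DDBDZ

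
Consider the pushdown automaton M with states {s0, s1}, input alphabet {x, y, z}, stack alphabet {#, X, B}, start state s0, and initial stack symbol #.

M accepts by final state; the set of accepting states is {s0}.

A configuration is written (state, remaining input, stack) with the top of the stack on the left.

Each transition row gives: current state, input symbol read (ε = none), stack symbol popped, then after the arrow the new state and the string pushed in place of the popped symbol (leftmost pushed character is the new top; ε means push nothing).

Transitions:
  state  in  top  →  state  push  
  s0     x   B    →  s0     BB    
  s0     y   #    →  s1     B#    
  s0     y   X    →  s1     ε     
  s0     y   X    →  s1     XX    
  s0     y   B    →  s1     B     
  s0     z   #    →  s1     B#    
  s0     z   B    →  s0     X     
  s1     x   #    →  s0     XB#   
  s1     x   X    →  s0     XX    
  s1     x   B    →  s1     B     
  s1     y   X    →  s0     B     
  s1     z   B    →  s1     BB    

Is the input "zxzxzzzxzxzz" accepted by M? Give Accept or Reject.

No computation consumes all input and reaches a final state.

Reject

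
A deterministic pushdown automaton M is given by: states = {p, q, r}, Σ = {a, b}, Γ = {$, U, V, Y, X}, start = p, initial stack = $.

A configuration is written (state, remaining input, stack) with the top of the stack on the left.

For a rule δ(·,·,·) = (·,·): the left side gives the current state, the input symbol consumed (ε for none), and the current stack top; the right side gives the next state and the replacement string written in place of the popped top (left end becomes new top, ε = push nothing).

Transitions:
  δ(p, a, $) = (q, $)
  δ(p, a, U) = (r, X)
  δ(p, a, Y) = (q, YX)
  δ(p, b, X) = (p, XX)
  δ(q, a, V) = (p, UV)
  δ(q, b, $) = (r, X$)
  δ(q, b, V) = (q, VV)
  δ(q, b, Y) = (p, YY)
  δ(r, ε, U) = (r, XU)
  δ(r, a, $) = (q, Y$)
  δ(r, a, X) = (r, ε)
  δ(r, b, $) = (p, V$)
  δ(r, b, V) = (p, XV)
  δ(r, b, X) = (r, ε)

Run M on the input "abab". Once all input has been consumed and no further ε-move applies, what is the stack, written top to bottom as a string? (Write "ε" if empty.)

V$

(p, abab, $) ⊢ (q, bab, $) ⊢ (r, ab, X$) ⊢ (r, b, $) ⊢ (p, ε, V$)
All input consumed in state p with stack V$.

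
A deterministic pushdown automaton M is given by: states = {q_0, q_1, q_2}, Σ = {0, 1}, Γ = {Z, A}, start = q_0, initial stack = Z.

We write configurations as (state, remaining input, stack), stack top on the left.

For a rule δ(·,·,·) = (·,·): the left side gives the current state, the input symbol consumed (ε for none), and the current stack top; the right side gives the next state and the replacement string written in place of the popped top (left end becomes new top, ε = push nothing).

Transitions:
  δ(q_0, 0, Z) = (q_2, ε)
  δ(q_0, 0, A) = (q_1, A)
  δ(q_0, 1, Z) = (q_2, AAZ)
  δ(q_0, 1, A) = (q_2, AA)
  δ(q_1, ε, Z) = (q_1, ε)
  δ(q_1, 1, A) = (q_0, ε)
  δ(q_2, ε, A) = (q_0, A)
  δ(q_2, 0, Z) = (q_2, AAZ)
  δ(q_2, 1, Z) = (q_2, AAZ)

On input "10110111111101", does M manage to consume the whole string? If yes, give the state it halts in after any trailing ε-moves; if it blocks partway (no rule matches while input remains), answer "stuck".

q_0

(q_0, 10110111111101, Z)
  read 1, top Z: go to q_2, push AAZ → (q_2, 0110111111101, AAZ)
  ε-move, top A: go to q_0, push A → (q_0, 0110111111101, AAZ)
  read 0, top A: go to q_1, push A → (q_1, 110111111101, AAZ)
  read 1, top A: go to q_0, push ε → (q_0, 10111111101, AZ)
  read 1, top A: go to q_2, push AA → (q_2, 0111111101, AAZ)
  ε-move, top A: go to q_0, push A → (q_0, 0111111101, AAZ)
  read 0, top A: go to q_1, push A → (q_1, 111111101, AAZ)
  read 1, top A: go to q_0, push ε → (q_0, 11111101, AZ)
  read 1, top A: go to q_2, push AA → (q_2, 1111101, AAZ)
  ε-move, top A: go to q_0, push A → (q_0, 1111101, AAZ)
  read 1, top A: go to q_2, push AA → (q_2, 111101, AAAZ)
  ε-move, top A: go to q_0, push A → (q_0, 111101, AAAZ)
  read 1, top A: go to q_2, push AA → (q_2, 11101, AAAAZ)
  ε-move, top A: go to q_0, push A → (q_0, 11101, AAAAZ)
  read 1, top A: go to q_2, push AA → (q_2, 1101, AAAAAZ)
  ε-move, top A: go to q_0, push A → (q_0, 1101, AAAAAZ)
  read 1, top A: go to q_2, push AA → (q_2, 101, AAAAAAZ)
  ε-move, top A: go to q_0, push A → (q_0, 101, AAAAAAZ)
  read 1, top A: go to q_2, push AA → (q_2, 01, AAAAAAAZ)
  ε-move, top A: go to q_0, push A → (q_0, 01, AAAAAAAZ)
  read 0, top A: go to q_1, push A → (q_1, 1, AAAAAAAZ)
  read 1, top A: go to q_0, push ε → (q_0, ε, AAAAAAZ)
All input consumed; M is in state q_0.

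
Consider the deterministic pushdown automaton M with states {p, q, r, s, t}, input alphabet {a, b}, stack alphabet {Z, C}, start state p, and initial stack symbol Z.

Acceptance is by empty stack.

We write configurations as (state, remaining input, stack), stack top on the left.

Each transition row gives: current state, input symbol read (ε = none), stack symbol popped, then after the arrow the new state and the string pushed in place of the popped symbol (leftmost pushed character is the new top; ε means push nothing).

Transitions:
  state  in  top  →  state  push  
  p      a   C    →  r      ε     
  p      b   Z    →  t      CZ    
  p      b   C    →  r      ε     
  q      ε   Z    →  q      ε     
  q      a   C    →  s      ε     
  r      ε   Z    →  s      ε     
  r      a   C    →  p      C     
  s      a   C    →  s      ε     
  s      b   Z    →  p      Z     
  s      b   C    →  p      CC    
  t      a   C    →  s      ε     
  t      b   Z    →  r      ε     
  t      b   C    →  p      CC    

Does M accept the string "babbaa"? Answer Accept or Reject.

(p, babbaa, Z) ⊢ (t, abbaa, CZ) ⊢ (s, bbaa, Z) ⊢ (p, baa, Z) ⊢ (t, aa, CZ) ⊢ (s, a, Z)
No transition applies at (s, a, Z); input not fully consumed.

Reject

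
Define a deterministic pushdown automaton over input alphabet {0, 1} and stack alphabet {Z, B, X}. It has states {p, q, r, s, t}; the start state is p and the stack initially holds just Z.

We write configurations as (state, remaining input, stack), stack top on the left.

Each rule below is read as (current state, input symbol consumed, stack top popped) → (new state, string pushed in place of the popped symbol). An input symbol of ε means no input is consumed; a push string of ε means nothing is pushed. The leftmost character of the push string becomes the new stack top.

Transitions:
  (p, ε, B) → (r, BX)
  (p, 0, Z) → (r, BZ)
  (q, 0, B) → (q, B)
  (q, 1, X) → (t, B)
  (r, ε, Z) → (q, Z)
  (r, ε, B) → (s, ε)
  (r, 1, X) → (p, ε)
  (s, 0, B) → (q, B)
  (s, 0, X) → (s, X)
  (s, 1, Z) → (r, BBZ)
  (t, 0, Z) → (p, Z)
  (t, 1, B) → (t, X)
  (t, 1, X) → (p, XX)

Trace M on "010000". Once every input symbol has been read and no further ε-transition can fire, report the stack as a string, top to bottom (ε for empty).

BZ

(p, 010000, Z)
  read 0, top Z: go to r, push BZ → (r, 10000, BZ)
  ε-move, top B: go to s, push ε → (s, 10000, Z)
  read 1, top Z: go to r, push BBZ → (r, 0000, BBZ)
  ε-move, top B: go to s, push ε → (s, 0000, BZ)
  read 0, top B: go to q, push B → (q, 000, BZ)
  read 0, top B: go to q, push B → (q, 00, BZ)
  read 0, top B: go to q, push B → (q, 0, BZ)
  read 0, top B: go to q, push B → (q, ε, BZ)
All input consumed in state q with stack BZ.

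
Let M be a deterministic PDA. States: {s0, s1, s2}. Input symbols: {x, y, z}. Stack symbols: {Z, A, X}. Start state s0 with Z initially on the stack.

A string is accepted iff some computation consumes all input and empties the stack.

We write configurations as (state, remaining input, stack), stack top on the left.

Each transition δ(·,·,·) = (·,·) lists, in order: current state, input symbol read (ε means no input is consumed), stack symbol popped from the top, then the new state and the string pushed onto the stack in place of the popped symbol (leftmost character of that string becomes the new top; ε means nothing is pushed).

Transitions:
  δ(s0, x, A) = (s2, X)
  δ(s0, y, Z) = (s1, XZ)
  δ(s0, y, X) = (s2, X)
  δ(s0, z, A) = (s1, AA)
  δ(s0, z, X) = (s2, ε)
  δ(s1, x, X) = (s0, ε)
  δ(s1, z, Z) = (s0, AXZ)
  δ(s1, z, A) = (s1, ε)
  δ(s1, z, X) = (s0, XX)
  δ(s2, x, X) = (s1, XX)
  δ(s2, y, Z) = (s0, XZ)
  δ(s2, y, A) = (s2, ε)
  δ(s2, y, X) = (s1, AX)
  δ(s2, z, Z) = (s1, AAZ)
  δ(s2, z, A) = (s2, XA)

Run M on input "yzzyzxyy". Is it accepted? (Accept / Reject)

(s0, yzzyzxyy, Z)
  read y, top Z: go to s1, push XZ → (s1, zzyzxyy, XZ)
  read z, top X: go to s0, push XX → (s0, zyzxyy, XXZ)
  read z, top X: go to s2, push ε → (s2, yzxyy, XZ)
  read y, top X: go to s1, push AX → (s1, zxyy, AXZ)
  read z, top A: go to s1, push ε → (s1, xyy, XZ)
  read x, top X: go to s0, push ε → (s0, yy, Z)
  read y, top Z: go to s1, push XZ → (s1, y, XZ)
No transition applies at (s1, y, XZ); input not fully consumed.

Reject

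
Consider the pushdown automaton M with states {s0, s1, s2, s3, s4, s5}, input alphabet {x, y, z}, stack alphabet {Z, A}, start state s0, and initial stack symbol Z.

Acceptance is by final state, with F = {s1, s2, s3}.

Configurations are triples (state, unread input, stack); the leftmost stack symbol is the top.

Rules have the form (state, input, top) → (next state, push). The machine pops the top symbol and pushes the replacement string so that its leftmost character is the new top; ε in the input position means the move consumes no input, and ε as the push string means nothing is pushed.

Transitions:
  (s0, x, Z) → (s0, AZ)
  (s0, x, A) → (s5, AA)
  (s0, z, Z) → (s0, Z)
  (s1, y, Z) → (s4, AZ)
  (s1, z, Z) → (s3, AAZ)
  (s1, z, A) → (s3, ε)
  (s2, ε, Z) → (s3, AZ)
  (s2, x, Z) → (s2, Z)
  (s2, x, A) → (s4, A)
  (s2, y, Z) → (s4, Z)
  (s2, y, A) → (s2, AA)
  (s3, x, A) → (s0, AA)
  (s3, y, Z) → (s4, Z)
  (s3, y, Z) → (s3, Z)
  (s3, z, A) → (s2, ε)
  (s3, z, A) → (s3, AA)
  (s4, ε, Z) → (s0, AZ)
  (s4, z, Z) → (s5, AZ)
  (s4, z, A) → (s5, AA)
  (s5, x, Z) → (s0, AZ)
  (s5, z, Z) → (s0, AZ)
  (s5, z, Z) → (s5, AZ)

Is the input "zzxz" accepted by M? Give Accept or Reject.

Reject

No computation consumes all input and reaches a final state.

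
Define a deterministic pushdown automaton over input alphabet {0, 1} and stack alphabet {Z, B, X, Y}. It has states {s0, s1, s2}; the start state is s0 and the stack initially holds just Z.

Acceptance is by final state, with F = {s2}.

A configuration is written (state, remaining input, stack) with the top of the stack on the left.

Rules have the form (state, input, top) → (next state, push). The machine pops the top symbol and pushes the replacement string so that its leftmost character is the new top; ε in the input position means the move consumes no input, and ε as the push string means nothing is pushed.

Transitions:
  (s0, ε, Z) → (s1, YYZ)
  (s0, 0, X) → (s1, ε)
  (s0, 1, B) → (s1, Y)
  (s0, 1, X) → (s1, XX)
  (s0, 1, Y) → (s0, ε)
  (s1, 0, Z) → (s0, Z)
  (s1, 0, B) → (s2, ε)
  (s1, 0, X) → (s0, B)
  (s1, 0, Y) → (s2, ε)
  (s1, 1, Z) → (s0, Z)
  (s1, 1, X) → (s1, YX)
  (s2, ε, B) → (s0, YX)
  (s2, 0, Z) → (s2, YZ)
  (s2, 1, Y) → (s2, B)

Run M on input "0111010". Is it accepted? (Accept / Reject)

(s0, 0111010, Z)
  ε-move, top Z: go to s1, push YYZ → (s1, 0111010, YYZ)
  read 0, top Y: go to s2, push ε → (s2, 111010, YZ)
  read 1, top Y: go to s2, push B → (s2, 11010, BZ)
  ε-move, top B: go to s0, push YX → (s0, 11010, YXZ)
  read 1, top Y: go to s0, push ε → (s0, 1010, XZ)
  read 1, top X: go to s1, push XX → (s1, 010, XXZ)
  read 0, top X: go to s0, push B → (s0, 10, BXZ)
  read 1, top B: go to s1, push Y → (s1, 0, YXZ)
  read 0, top Y: go to s2, push ε → (s2, ε, XZ)
All input consumed; state s2 ∈ F.

Accept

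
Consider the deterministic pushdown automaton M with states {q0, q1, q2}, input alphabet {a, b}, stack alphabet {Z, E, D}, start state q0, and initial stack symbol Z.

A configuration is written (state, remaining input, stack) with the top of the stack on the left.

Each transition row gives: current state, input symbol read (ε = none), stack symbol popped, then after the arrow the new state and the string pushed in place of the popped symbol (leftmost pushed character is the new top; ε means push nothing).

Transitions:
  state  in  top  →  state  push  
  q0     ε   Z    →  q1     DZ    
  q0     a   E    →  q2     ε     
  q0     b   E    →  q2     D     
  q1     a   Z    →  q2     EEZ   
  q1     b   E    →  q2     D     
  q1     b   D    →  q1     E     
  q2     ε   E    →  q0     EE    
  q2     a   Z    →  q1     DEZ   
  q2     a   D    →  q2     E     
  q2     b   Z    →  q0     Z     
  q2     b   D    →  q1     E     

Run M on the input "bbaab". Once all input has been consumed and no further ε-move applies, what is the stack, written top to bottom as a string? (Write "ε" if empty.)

(q0, bbaab, Z) ⊢ (q1, bbaab, DZ) ⊢ (q1, baab, EZ) ⊢ (q2, aab, DZ) ⊢ (q2, ab, EZ) ⊢ (q0, ab, EEZ) ⊢ (q2, b, EZ) ⊢ (q0, b, EEZ) ⊢ (q2, ε, DEZ)
All input consumed in state q2 with stack DEZ.

DEZ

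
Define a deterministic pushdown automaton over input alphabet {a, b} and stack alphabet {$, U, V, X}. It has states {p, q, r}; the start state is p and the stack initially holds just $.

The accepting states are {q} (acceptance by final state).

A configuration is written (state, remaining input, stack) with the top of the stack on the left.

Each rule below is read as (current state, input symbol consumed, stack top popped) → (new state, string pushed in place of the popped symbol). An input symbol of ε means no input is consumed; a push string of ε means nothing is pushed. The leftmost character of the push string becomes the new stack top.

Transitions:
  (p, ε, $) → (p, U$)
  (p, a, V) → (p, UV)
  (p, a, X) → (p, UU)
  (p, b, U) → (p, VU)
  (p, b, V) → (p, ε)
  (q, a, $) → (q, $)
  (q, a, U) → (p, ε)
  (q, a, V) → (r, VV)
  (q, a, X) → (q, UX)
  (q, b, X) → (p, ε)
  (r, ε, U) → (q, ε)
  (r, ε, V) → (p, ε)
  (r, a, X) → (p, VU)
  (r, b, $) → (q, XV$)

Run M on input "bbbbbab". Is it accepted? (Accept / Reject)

(p, bbbbbab, $)
  ε-move, top $: go to p, push U$ → (p, bbbbbab, U$)
  read b, top U: go to p, push VU → (p, bbbbab, VU$)
  read b, top V: go to p, push ε → (p, bbbab, U$)
  read b, top U: go to p, push VU → (p, bbab, VU$)
  read b, top V: go to p, push ε → (p, bab, U$)
  read b, top U: go to p, push VU → (p, ab, VU$)
  read a, top V: go to p, push UV → (p, b, UVU$)
  read b, top U: go to p, push VU → (p, ε, VUVU$)
All input consumed; state p ∉ F and no further ε-move applies.

Reject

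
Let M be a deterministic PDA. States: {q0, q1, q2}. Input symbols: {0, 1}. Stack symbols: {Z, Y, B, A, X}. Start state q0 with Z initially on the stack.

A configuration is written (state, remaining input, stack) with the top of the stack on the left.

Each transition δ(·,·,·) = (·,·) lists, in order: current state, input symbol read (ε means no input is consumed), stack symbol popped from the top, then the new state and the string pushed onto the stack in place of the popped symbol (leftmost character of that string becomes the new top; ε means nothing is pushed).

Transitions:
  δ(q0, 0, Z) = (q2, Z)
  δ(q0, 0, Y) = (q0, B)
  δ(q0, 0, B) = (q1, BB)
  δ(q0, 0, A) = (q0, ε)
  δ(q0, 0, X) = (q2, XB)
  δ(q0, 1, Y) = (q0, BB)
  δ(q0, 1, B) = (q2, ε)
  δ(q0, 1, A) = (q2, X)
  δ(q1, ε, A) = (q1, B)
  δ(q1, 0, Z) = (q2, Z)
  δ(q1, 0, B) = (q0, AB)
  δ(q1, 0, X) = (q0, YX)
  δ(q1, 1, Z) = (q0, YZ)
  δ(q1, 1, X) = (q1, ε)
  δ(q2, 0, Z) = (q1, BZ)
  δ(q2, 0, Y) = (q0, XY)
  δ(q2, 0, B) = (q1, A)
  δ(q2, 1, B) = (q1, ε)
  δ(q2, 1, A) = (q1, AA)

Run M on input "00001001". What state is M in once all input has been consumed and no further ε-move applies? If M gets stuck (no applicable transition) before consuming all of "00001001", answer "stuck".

q2

(q0, 00001001, Z)
  read 0, top Z: go to q2, push Z → (q2, 0001001, Z)
  read 0, top Z: go to q1, push BZ → (q1, 001001, BZ)
  read 0, top B: go to q0, push AB → (q0, 01001, ABZ)
  read 0, top A: go to q0, push ε → (q0, 1001, BZ)
  read 1, top B: go to q2, push ε → (q2, 001, Z)
  read 0, top Z: go to q1, push BZ → (q1, 01, BZ)
  read 0, top B: go to q0, push AB → (q0, 1, ABZ)
  read 1, top A: go to q2, push X → (q2, ε, XBZ)
All input consumed; M is in state q2.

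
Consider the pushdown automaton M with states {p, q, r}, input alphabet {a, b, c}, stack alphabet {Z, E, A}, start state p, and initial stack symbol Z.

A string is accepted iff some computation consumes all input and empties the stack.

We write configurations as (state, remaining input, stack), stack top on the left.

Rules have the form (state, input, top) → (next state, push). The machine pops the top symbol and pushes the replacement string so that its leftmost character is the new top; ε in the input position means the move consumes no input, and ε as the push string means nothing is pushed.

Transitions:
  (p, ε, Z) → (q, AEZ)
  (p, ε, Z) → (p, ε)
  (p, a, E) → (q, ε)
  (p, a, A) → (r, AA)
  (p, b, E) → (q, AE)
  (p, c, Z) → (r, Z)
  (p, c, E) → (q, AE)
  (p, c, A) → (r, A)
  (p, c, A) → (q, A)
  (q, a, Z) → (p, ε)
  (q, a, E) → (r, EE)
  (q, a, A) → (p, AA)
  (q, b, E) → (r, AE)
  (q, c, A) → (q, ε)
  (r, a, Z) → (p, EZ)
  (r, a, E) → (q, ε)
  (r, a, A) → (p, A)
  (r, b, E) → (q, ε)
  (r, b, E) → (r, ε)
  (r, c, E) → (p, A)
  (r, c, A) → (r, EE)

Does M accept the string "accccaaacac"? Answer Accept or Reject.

Reject

No computation consumes all input and empties the stack.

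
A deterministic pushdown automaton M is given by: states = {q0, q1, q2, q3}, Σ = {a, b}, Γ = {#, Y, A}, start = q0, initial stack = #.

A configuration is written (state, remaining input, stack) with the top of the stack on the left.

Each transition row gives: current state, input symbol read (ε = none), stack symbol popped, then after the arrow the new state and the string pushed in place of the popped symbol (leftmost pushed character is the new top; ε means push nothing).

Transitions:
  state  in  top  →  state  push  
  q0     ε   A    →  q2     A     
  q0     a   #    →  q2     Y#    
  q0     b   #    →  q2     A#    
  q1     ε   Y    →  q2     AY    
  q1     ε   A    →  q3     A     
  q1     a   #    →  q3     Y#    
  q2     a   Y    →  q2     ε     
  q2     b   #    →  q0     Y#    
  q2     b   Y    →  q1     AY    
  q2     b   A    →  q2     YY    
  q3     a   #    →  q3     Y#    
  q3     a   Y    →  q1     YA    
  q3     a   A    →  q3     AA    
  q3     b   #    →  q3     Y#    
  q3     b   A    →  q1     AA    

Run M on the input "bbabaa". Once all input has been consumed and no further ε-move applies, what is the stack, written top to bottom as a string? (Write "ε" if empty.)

(q0, bbabaa, #)
  read b, top #: go to q2, push A# → (q2, babaa, A#)
  read b, top A: go to q2, push YY → (q2, abaa, YY#)
  read a, top Y: go to q2, push ε → (q2, baa, Y#)
  read b, top Y: go to q1, push AY → (q1, aa, AY#)
  ε-move, top A: go to q3, push A → (q3, aa, AY#)
  read a, top A: go to q3, push AA → (q3, a, AAY#)
  read a, top A: go to q3, push AA → (q3, ε, AAAY#)
All input consumed in state q3 with stack AAAY#.

AAAY#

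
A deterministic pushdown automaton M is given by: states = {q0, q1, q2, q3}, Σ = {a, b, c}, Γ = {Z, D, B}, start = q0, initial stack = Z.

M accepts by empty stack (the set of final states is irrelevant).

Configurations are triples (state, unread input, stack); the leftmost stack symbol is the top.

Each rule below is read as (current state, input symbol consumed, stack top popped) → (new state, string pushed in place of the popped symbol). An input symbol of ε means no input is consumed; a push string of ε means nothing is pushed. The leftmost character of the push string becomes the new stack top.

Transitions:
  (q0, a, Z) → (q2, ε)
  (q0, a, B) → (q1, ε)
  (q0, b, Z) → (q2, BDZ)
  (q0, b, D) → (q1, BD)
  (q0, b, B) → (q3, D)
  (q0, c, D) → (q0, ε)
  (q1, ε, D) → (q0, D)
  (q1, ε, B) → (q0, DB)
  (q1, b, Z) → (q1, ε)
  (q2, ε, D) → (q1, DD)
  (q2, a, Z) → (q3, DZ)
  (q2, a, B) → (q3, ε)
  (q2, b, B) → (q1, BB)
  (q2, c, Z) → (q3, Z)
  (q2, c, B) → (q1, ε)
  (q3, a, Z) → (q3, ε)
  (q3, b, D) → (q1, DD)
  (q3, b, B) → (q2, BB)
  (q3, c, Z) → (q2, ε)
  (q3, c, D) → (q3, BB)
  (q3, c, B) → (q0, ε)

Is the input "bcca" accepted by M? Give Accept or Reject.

(q0, bcca, Z)
  read b, top Z: go to q2, push BDZ → (q2, cca, BDZ)
  read c, top B: go to q1, push ε → (q1, ca, DZ)
  ε-move, top D: go to q0, push D → (q0, ca, DZ)
  read c, top D: go to q0, push ε → (q0, a, Z)
  read a, top Z: go to q2, push ε → (q2, ε, ε)
All input consumed and the stack is empty.

Accept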